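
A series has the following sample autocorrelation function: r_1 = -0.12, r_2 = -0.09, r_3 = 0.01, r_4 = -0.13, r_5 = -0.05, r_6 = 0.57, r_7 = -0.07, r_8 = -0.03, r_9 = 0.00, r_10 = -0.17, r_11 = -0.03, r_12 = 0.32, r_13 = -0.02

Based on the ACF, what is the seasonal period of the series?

The largest autocorrelation is r_6 = 0.57, with a weaker echo at lag 12 (0.32); the remaining lags stay at or below 0.01.
The dominant spike at lag 6 indicates a seasonal period of 6.

6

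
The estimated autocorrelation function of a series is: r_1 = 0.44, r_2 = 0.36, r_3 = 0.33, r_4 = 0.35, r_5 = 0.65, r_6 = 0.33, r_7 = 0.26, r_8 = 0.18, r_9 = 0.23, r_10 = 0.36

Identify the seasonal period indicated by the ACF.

5

The largest autocorrelation is r_5 = 0.65; the remaining lags stay at or below 0.44. The elevated value at lag 1 (0.44), dropping to 0.36 at lag 2, reflects decaying short-term dependence rather than seasonality.
The dominant spike at lag 5 indicates a seasonal period of 5.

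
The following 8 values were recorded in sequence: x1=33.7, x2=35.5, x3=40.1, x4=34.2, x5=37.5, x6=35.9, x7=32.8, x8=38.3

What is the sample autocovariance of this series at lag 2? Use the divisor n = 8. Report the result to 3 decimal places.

Mean x̄ = (33.7 + 35.5 + 40.1 + 34.2 + 37.5 + 35.9 + 32.8 + 38.3)/8 = 36.0000
Σ_{t=1}^{6}(x_t−x̄)(x_{t+2}−x̄) = -7.2300
γ_2 = -7.2300 / 8 = -0.904

-0.904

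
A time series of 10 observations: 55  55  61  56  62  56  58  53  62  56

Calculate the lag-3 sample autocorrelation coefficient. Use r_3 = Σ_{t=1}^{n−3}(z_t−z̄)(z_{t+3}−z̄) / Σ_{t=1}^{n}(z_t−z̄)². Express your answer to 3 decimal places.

Mean z̄ = (55 + 55 + 61 + 56 + 62 + 56 + 58 + 53 + 62 + 56)/10 = 57.4000
Σ(z_t−z̄)(z_{t+3}−z̄) = (3.3600) + (-11.0400) + (-5.0400) + (-0.8400) + (-20.2400) + (-6.4400) + (-0.8400) = -41.0800
Denominator Σ(z_t−z̄)² = 92.4000
r_3 = -41.0800 / 92.4000 = -0.445

-0.445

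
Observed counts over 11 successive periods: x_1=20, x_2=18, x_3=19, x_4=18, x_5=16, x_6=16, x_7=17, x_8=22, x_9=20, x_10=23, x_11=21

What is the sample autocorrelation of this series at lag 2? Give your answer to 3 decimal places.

Mean x̄ = (20 + 18 + 19 + 18 + 16 + 16 + 17 + 22 + 20 + 23 + 21)/11 = 19.0909
Numerator Σ_{t=1}^{9}(x_t−x̄)(x_{t+2}−x̄) = 13.4380
Denominator Σ(x_t−x̄)² = 54.9091
r_2 = 13.4380 / 54.9091 = 0.245

0.245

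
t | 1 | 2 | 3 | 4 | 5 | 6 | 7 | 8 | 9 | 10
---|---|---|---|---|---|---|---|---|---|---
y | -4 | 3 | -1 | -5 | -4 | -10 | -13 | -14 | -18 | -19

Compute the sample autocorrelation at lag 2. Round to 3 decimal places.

Mean ȳ = (-4 + 3 − 1 − 5 − 4 − 10 − 13 − 14 − 18 − 19)/10 = -8.5000
Numerator Σ_{t=1}^{8}(y_t−ȳ)(y_{t+2}−ȳ) = 191.0000
Denominator Σ(y_t−ȳ)² = 494.5000
r_2 = 191.0000 / 494.5000 = 0.386

0.386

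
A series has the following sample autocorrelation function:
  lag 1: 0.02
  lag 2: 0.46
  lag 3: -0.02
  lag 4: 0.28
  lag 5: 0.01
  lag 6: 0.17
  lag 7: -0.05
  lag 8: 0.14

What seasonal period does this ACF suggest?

2

The largest autocorrelation is r_2 = 0.46, with weaker echoes at lags 4 (0.28) and 6 (0.17); the remaining lags stay at or below 0.14.
The dominant spike at lag 2 indicates a seasonal period of 2.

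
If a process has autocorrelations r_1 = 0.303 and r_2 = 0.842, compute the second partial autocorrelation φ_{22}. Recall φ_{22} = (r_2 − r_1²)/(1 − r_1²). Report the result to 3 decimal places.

φ_{22} = (r_2 − r_1²) / (1 − r_1²)
r_1² = (0.303)² = 0.091809
Numerator = 0.842 − 0.0918 = 0.7502; denominator = 1 − 0.0918 = 0.9082
φ_{22} = 0.7502 / 0.9082 = 0.826

0.826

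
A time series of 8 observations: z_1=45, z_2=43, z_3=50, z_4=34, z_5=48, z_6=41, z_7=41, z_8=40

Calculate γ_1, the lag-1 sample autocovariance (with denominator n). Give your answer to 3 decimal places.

Mean z̄ = (45 + 43 + 50 + 34 + 48 + 41 + 41 + 40)/8 = 42.7500
Σ_{t=1}^{7}(z_t−z̄)(z_{t+1}−z̄) = -108.3125
γ_1 = -108.3125 / 8 = -13.539

-13.539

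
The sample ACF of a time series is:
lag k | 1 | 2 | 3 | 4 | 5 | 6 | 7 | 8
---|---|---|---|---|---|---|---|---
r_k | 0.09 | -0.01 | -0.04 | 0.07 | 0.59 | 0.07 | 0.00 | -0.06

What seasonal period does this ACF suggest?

The largest autocorrelation is r_5 = 0.59; the remaining lags stay at or below 0.09.
The dominant spike at lag 5 indicates a seasonal period of 5.

5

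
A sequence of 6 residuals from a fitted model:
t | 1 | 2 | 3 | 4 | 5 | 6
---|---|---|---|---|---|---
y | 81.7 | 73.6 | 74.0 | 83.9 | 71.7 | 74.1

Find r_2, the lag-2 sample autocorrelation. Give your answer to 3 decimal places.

-0.321

Mean ȳ = (81.7 + 73.6 + 74.0 + 83.9 + 71.7 + 74.1)/6 = 76.5000
Deviations from mean: 5.2000, -2.9000, -2.5000, 7.4000, -4.8000, -2.4000
Σ(y_t−ȳ)(y_{t+2}−ȳ) = (-13.0000) + (-21.4600) + (12.0000) + (-17.7600) = -40.2200
Denominator Σ(y_t−ȳ)² = 125.2600
r_2 = -40.2200 / 125.2600 = -0.321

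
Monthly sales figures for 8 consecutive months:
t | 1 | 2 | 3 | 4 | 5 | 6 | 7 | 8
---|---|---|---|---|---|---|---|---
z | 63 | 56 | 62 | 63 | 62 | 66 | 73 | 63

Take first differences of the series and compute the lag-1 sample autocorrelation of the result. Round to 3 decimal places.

-0.329

First differences Δz: -7, 6, 1, -1, 4, 7, -10
Mean of differences = 0.0000
Numerator Σ(Δz_t−Δz̄)(Δz_{t+1}−Δz̄) = -83.0000
Denominator Σ(Δz_t−Δz̄)² = 252.0000
r_1(Δz) = -83.0000 / 252.0000 = -0.329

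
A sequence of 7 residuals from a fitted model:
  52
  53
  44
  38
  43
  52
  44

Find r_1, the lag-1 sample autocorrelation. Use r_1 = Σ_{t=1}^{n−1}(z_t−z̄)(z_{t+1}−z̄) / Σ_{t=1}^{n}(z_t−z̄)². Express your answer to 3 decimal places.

0.189

Mean z̄ = (52 + 53 + 44 + 38 + 43 + 52 + 44)/7 = 46.5714
Deviations from mean: 5.4286, 6.4286, -2.5714, -8.5714, -3.5714, 5.4286, -2.5714
Σ(z_t−z̄)(z_{t+1}−z̄) = (34.8980) + (-16.5306) + (22.0408) + (30.6122) + (-19.3878) + (-13.9592) = 37.6735
Denominator Σ(z_t−z̄)² = 199.7143
r_1 = 37.6735 / 199.7143 = 0.189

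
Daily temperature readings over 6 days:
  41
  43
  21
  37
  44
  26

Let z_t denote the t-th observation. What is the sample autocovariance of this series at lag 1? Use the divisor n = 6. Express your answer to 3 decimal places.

Mean z̄ = (41 + 43 + 21 + 37 + 44 + 26)/6 = 35.3333
Σ_{t=1}^{5}(z_t−z̄)(z_{t+1}−z̄) = -156.7778
γ_1 = -156.7778 / 6 = -26.130

-26.130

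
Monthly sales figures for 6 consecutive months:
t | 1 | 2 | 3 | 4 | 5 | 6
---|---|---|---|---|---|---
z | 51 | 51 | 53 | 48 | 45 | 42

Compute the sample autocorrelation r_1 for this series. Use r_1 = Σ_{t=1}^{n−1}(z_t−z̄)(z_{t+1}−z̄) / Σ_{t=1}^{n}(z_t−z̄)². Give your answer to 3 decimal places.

0.461

Mean z̄ = (51 + 51 + 53 + 48 + 45 + 42)/6 = 48.3333
Deviations from mean: 2.6667, 2.6667, 4.6667, -0.3333, -3.3333, -6.3333
Numerator Σ_{t=1}^{5}(z_t−z̄)(z_{t+1}−z̄) = 40.2222
Denominator Σ(z_t−z̄)² = 87.3333
r_1 = 40.2222 / 87.3333 = 0.461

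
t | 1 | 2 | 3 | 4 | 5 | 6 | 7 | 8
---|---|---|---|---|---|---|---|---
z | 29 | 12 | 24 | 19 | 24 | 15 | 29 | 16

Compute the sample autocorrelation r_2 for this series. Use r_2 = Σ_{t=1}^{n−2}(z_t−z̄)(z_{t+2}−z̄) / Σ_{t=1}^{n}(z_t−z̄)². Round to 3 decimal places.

0.401

Mean z̄ = (29 + 12 + 24 + 19 + 24 + 15 + 29 + 16)/8 = 21.0000
Deviations from mean: 8.0000, -9.0000, 3.0000, -2.0000, 3.0000, -6.0000, 8.0000, -5.0000
Numerator Σ_{t=1}^{6}(z_t−z̄)(z_{t+2}−z̄) = 117.0000
Denominator Σ(z_t−z̄)² = 292.0000
r_2 = 117.0000 / 292.0000 = 0.401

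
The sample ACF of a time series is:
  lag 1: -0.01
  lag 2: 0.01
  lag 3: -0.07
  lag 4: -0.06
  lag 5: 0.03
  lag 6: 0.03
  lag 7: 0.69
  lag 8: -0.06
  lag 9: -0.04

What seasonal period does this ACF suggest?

7

The largest autocorrelation is r_7 = 0.69; the remaining lags stay at or below 0.03.
The dominant spike at lag 7 indicates a seasonal period of 7.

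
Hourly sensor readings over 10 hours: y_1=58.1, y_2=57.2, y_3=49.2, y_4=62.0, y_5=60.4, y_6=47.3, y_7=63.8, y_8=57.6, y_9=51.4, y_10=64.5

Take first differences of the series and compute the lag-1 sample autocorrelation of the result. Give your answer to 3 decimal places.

First differences Δy: -0.9, -8.0, 12.8, -1.6, -13.1, 16.5, -6.2, -6.2, 13.1
Mean of differences = 0.7111
Numerator Σ(Δy_t−Δȳ)(Δy_{t+1}−Δȳ) = -452.3312
Denominator Σ(Δy_t−Δȳ)² = 919.0089
r_1(Δy) = -452.3312 / 919.0089 = -0.492

-0.492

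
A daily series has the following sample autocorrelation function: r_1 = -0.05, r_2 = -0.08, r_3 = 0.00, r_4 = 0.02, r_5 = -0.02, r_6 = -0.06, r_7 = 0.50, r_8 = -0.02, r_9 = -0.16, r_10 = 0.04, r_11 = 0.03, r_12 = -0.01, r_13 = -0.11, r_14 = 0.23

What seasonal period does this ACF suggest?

The largest autocorrelation is r_7 = 0.50, with a weaker echo at lag 14 (0.23); the remaining lags stay at or below 0.04.
The dominant spike at lag 7 indicates a seasonal period of 7.

7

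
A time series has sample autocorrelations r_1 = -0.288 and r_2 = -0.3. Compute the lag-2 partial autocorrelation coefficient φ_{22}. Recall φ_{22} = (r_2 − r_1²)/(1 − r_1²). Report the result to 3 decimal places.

φ_{22} = (r_2 − r_1²) / (1 − r_1²)
r_1² = (-0.288)² = 0.082944
Numerator = -0.3 − 0.0829 = -0.3829; denominator = 1 − 0.0829 = 0.9171
φ_{22} = -0.3829 / 0.9171 = -0.418

-0.418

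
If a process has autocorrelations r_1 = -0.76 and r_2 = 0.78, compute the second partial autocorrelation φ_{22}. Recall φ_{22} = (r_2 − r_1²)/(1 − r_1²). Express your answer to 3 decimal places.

φ_{22} = (r_2 − r_1²) / (1 − r_1²)
r_1² = (-0.76)² = 0.5776
Numerator = 0.78 − 0.5776 = 0.2024; denominator = 1 − 0.5776 = 0.4224
φ_{22} = 0.2024 / 0.4224 = 0.479

0.479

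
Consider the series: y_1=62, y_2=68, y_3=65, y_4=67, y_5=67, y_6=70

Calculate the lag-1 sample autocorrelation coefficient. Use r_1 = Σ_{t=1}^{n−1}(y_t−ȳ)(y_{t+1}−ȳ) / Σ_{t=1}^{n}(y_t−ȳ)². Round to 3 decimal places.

-0.207

Mean ȳ = (62 + 68 + 65 + 67 + 67 + 70)/6 = 66.5000
Deviations from mean: -4.5000, 1.5000, -1.5000, 0.5000, 0.5000, 3.5000
Numerator Σ_{t=1}^{5}(y_t−ȳ)(y_{t+1}−ȳ) = -7.7500
Denominator Σ(y_t−ȳ)² = 37.5000
r_1 = -7.7500 / 37.5000 = -0.207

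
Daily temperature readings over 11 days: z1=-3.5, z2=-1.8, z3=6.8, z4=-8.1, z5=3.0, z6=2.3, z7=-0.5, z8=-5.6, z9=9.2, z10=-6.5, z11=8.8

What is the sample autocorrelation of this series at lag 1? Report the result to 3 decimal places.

Mean z̄ = (-3.5 − 1.8 + 6.8 − 8.1 + 3.0 + 2.3 − 0.5 − 5.6 + 9.2 − 6.5 + 8.8)/11 = 0.3727
Numerator Σ_{t=1}^{10}(z_t−z̄)(z_{t+1}−z̄) = -244.9817
Denominator Σ(z_t−z̄)² = 376.0418
r_1 = -244.9817 / 376.0418 = -0.651

-0.651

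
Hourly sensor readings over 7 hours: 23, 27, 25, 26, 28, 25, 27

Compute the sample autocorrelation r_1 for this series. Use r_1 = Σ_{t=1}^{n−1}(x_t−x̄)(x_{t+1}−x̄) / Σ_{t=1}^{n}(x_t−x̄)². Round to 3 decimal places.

-0.408

Mean x̄ = (23 + 27 + 25 + 26 + 28 + 25 + 27)/7 = 25.8571
Deviations from mean: -2.8571, 1.1429, -0.8571, 0.1429, 2.1429, -0.8571, 1.1429
Numerator Σ_{t=1}^{6}(x_t−x̄)(x_{t+1}−x̄) = -6.8776
Denominator Σ(x_t−x̄)² = 16.8571
r_1 = -6.8776 / 16.8571 = -0.408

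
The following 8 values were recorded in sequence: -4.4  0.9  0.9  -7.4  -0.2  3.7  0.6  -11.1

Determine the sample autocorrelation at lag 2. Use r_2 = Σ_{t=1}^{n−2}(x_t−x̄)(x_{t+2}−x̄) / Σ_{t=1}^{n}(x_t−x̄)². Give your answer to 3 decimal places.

-0.536

Mean x̄ = (-4.4 + 0.9 + 0.9 − 7.4 − 0.2 + 3.7 + 0.6 − 11.1)/8 = -2.1250
Numerator Σ_{t=1}^{6}(x_t−x̄)(x_{t+2}−x̄) = -94.7763
Denominator Σ(x_t−x̄)² = 176.9150
r_2 = -94.7763 / 176.9150 = -0.536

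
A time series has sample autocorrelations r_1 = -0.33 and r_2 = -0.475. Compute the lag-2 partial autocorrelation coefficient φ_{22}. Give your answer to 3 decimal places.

-0.655

φ_{22} = (r_2 − r_1²) / (1 − r_1²)
r_1² = (-0.33)² = 0.1089
Numerator = -0.475 − 0.1089 = -0.5839; denominator = 1 − 0.1089 = 0.8911
φ_{22} = -0.5839 / 0.8911 = -0.655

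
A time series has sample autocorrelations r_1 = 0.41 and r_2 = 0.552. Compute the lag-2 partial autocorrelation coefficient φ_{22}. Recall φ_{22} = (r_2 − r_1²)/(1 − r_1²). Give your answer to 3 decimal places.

0.461

φ_{22} = (r_2 − r_1²) / (1 − r_1²)
r_1² = (0.41)² = 0.1681
Numerator = 0.552 − 0.1681 = 0.3839; denominator = 1 − 0.1681 = 0.8319
φ_{22} = 0.3839 / 0.8319 = 0.461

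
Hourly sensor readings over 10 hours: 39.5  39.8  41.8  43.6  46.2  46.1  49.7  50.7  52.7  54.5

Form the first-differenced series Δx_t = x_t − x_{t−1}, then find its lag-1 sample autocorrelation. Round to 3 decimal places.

-0.662

First differences Δx: 0.3, 2.0, 1.8, 2.6, -0.1, 3.6, 1.0, 2.0, 1.8
Mean of differences = 1.6667
Numerator Σ(Δx_t−Δx̄)(Δx_{t+1}−Δx̄) = -6.8178
Denominator Σ(Δx_t−Δx̄)² = 10.3000
r_1(Δx) = -6.8178 / 10.3000 = -0.662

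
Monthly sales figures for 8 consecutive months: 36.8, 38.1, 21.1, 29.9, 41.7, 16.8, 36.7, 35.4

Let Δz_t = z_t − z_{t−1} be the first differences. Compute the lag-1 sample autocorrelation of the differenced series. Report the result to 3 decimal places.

-0.579

First differences Δz: 1.3, -17.0, 8.8, 11.8, -24.9, 19.9, -1.3
Mean of differences = -0.2000
Numerator Σ(Δz_t−Δz̄)(Δz_{t+1}−Δz̄) = -883.3800
Denominator Σ(Δz_t−Δz̄)² = 1524.8000
r_1(Δz) = -883.3800 / 1524.8000 = -0.579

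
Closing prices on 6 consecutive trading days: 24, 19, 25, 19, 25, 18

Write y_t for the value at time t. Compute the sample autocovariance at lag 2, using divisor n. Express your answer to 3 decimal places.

5.963

Mean ȳ = (24 + 19 + 25 + 19 + 25 + 18)/6 = 21.6667
Deviations: 2.3333, -2.6667, 3.3333, -2.6667, 3.3333, -3.6667
Σ_{t=1}^{4}(y_t−ȳ)(y_{t+2}−ȳ) = 35.7778
γ_2 = 35.7778 / 6 = 5.963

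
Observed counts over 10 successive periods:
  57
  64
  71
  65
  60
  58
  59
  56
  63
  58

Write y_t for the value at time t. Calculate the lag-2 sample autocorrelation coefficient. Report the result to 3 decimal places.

-0.116

Mean ȳ = (57 + 64 + 71 + 65 + 60 + 58 + 59 + 56 + 63 + 58)/10 = 61.1000
Numerator Σ_{t=1}^{8}(y_t−ȳ)(y_{t+2}−ȳ) = -22.3200
Denominator Σ(y_t−ȳ)² = 192.9000
r_2 = -22.3200 / 192.9000 = -0.116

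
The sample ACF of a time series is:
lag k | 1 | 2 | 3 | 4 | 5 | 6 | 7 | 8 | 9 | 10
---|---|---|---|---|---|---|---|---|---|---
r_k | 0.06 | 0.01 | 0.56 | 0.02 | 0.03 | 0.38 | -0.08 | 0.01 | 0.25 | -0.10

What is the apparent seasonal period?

The largest autocorrelation is r_3 = 0.56, with weaker echoes at lags 6 (0.38) and 9 (0.25); the remaining lags stay at or below 0.06.
The dominant spike at lag 3 indicates a seasonal period of 3.

3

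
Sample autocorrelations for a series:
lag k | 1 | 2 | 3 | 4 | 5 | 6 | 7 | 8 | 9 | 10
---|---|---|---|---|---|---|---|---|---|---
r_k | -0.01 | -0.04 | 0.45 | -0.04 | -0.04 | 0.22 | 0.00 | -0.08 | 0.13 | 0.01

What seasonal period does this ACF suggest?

3

The largest autocorrelation is r_3 = 0.45, with a weaker echo at lag 6 (0.22); the remaining lags stay at or below 0.13.
The dominant spike at lag 3 indicates a seasonal period of 3.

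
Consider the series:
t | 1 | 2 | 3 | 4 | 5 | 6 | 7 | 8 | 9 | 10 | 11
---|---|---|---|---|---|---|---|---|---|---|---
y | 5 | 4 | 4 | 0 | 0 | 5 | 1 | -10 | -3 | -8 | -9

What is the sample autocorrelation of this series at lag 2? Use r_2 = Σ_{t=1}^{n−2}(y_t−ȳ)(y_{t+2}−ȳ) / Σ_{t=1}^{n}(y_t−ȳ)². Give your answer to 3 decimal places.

0.212

Mean ȳ = (5 + 4 + 4 + 0 + 0 + 5 + 1 − 10 − 3 − 8 − 9)/11 = -1.0000
Numerator Σ_{t=1}^{9}(y_t−ȳ)(y_{t+2}−ȳ) = 69.0000
Denominator Σ(y_t−ȳ)² = 326.0000
r_2 = 69.0000 / 326.0000 = 0.212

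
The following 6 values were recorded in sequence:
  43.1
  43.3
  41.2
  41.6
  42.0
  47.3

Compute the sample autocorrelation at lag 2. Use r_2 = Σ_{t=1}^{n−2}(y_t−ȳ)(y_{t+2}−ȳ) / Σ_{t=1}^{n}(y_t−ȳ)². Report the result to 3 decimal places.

-0.185

Mean ȳ = (43.1 + 43.3 + 41.2 + 41.6 + 42.0 + 47.3)/6 = 43.0833
Deviations from mean: 0.0167, 0.2167, -1.8833, -1.4833, -1.0833, 4.2167
Numerator Σ_{t=1}^{4}(y_t−ȳ)(y_{t+2}−ȳ) = -4.5672
Denominator Σ(y_t−ȳ)² = 24.7483
r_2 = -4.5672 / 24.7483 = -0.185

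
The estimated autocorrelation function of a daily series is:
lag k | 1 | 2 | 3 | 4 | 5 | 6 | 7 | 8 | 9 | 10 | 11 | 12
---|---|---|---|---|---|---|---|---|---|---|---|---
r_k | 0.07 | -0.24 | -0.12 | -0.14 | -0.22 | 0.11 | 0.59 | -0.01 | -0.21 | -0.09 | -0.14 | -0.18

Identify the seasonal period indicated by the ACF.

The largest autocorrelation is r_7 = 0.59; the remaining lags stay at or below 0.11.
The dominant spike at lag 7 indicates a seasonal period of 7.

7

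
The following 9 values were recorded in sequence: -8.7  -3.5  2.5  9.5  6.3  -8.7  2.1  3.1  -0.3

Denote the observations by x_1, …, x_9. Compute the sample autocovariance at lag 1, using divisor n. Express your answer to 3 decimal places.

Mean x̄ = (-8.7 − 3.5 + 2.5 + 9.5 + 6.3 − 8.7 + 2.1 + 3.1 − 0.3)/9 = 0.2556
Σ_{t=1}^{8}(x_t−x̄)(x_{t+1}−x̄) = 34.8469
γ_1 = 34.8469 / 9 = 3.872

3.872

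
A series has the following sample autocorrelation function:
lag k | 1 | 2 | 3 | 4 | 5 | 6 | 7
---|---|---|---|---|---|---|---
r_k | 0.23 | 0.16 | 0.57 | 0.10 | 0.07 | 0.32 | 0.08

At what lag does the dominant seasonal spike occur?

3

The largest autocorrelation is r_3 = 0.57, with a weaker echo at lag 6 (0.32); the remaining lags stay at or below 0.23. The elevated value at lag 1 (0.23), dropping to 0.16 at lag 2, reflects decaying short-term dependence rather than seasonality.
The dominant spike at lag 3 indicates a seasonal period of 3.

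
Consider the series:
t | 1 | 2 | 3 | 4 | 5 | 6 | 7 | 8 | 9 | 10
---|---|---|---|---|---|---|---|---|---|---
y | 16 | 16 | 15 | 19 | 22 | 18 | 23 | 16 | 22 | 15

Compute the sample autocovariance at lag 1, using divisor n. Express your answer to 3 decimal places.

-2.044

Mean ȳ = (16 + 16 + 15 + 19 + 22 + 18 + 23 + 16 + 22 + 15)/10 = 18.2000
Σ_{t=1}^{9}(y_t−ȳ)(y_{t+1}−ȳ) = -20.4400
γ_1 = -20.4400 / 10 = -2.044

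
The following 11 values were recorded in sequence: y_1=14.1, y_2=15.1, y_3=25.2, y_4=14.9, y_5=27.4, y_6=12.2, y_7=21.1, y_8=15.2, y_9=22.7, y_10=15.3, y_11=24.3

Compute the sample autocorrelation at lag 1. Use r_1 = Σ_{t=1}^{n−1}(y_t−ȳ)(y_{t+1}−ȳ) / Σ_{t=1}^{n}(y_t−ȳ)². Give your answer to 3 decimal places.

Mean ȳ = (14.1 + 15.1 + 25.2 + 14.9 + 27.4 + 12.2 + 21.1 + 15.2 + 22.7 + 15.3 + 24.3)/11 = 18.8636
Numerator Σ_{t=1}^{10}(y_t−ȳ)(y_{t+1}−ȳ) = -191.9477
Denominator Σ(y_t−ȳ)² = 285.3855
r_1 = -191.9477 / 285.3855 = -0.673

-0.673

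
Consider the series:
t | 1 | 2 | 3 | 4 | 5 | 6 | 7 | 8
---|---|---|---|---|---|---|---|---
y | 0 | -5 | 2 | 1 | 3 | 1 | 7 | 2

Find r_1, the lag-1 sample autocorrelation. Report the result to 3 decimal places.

Mean ȳ = (0 − 5 + 2 + 1 + 3 + 1 + 7 + 2)/8 = 1.3750
Deviations from mean: -1.3750, -6.3750, 0.6250, -0.3750, 1.6250, -0.3750, 5.6250, 0.6250
Numerator Σ_{t=1}^{7}(y_t−ȳ)(y_{t+1}−ȳ) = 4.7344
Denominator Σ(y_t−ȳ)² = 77.8750
r_1 = 4.7344 / 77.8750 = 0.061

0.061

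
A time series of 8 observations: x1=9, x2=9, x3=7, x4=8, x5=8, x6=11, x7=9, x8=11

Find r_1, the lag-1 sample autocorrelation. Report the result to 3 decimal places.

0.071

Mean x̄ = (9 + 9 + 7 + 8 + 8 + 11 + 9 + 11)/8 = 9.0000
Deviations from mean: 0.0000, 0.0000, -2.0000, -1.0000, -1.0000, 2.0000, 0.0000, 2.0000
Numerator Σ_{t=1}^{7}(x_t−x̄)(x_{t+1}−x̄) = 1.0000
Denominator Σ(x_t−x̄)² = 14.0000
r_1 = 1.0000 / 14.0000 = 0.071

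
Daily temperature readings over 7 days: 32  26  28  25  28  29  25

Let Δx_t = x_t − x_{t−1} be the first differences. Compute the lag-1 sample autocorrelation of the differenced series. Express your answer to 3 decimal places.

-0.387

First differences Δx: -6, 2, -3, 3, 1, -4
Mean of differences = -1.1667
Numerator Σ(Δx_t−Δx̄)(Δx_{t+1}−Δx̄) = -25.8611
Denominator Σ(Δx_t−Δx̄)² = 66.8333
r_1(Δx) = -25.8611 / 66.8333 = -0.387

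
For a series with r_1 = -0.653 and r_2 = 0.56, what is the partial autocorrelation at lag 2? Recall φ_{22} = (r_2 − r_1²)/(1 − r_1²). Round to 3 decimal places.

0.233

φ_{22} = (r_2 − r_1²) / (1 − r_1²)
r_1² = (-0.653)² = 0.426409
Numerator = 0.56 − 0.4264 = 0.1336; denominator = 1 − 0.4264 = 0.5736
φ_{22} = 0.1336 / 0.5736 = 0.233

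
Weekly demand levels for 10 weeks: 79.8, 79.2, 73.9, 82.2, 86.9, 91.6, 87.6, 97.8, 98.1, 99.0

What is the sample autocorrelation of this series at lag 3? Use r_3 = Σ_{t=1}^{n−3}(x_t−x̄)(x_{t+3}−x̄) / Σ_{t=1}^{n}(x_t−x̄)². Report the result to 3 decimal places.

0.040

Mean x̄ = (79.8 + 79.2 + 73.9 + 82.2 + 86.9 + 91.6 + 87.6 + 97.8 + 98.1 + 99.0)/10 = 87.6100
Σ(x_t−x̄)(x_{t+3}−x̄) = (42.2521) + (5.9711) + (-54.7029) + (0.0541) + (-7.2349) + (41.8551) + (-0.1139) = 28.0807
Denominator Σ(x_t−x̄)² = 708.9890
r_3 = 28.0807 / 708.9890 = 0.040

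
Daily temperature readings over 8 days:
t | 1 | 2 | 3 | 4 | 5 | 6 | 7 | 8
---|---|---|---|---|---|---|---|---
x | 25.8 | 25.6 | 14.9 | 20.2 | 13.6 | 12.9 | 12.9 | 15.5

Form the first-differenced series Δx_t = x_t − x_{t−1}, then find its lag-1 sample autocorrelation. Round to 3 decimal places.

-0.593

First differences Δx: -0.2, -10.7, 5.3, -6.6, -0.7, 0.0, 2.6
Mean of differences = -1.4714
Numerator Σ(Δx_t−Δx̄)(Δx_{t+1}−Δx̄) = -105.7822
Denominator Σ(Δx_t−Δx̄)² = 178.2743
r_1(Δx) = -105.7822 / 178.2743 = -0.593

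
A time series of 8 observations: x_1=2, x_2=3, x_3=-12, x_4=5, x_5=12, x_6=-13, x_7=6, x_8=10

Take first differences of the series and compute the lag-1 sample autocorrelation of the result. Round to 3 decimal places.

-0.469

First differences Δx: 1, -15, 17, 7, -25, 19, 4
Mean of differences = 1.1429
Numerator Σ(Δx_t−Δx̄)(Δx_{t+1}−Δx̄) = -729.7347
Denominator Σ(Δx_t−Δx̄)² = 1556.8571
r_1(Δx) = -729.7347 / 1556.8571 = -0.469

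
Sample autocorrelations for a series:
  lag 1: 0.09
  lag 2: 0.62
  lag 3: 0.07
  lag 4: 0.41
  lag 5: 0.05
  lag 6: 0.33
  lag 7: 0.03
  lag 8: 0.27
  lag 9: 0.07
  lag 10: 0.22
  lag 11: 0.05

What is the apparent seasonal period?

The largest autocorrelation is r_2 = 0.62, with weaker echoes at lags 4 (0.41), 6 (0.33), 8 (0.27) and 10 (0.22); the remaining lags stay at or below 0.09.
The dominant spike at lag 2 indicates a seasonal period of 2.

2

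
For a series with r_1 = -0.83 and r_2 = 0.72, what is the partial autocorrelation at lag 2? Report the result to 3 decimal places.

0.100

φ_{22} = (r_2 − r_1²) / (1 − r_1²)
r_1² = (-0.83)² = 0.6889
Numerator = 0.72 − 0.6889 = 0.0311; denominator = 1 − 0.6889 = 0.3111
φ_{22} = 0.0311 / 0.3111 = 0.100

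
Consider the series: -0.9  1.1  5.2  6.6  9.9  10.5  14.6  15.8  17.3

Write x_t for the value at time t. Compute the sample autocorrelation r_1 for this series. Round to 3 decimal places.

Mean x̄ = (-0.9 + 1.1 + 5.2 + 6.6 + 9.9 + 10.5 + 14.6 + 15.8 + 17.3)/9 = 8.9000
Numerator Σ_{t=1}^{8}(x_t−x̄)(x_{t+1}−x̄) = 219.5200
Denominator Σ(x_t−x̄)² = 330.0800
r_1 = 219.5200 / 330.0800 = 0.665

0.665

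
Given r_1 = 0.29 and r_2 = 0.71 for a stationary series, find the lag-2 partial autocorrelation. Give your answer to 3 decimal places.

0.683

φ_{22} = (r_2 − r_1²) / (1 − r_1²)
r_1² = (0.29)² = 0.0841
Numerator = 0.71 − 0.0841 = 0.6259; denominator = 1 − 0.0841 = 0.9159
φ_{22} = 0.6259 / 0.9159 = 0.683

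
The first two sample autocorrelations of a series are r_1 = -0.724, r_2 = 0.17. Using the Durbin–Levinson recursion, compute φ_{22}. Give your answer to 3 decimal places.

φ_{22} = (r_2 − r_1²) / (1 − r_1²)
r_1² = (-0.724)² = 0.524176
Numerator = 0.17 − 0.5242 = -0.3542; denominator = 1 − 0.5242 = 0.4758
φ_{22} = -0.3542 / 0.4758 = -0.744

-0.744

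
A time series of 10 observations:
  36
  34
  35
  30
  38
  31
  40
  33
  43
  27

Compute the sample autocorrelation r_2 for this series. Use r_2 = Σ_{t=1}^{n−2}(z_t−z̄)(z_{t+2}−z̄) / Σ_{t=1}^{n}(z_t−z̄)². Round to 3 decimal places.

0.495

Mean z̄ = (36 + 34 + 35 + 30 + 38 + 31 + 40 + 33 + 43 + 27)/10 = 34.7000
Numerator Σ_{t=1}^{8}(z_t−z̄)(z_{t+2}−z̄) = 102.9200
Denominator Σ(z_t−z̄)² = 208.1000
r_2 = 102.9200 / 208.1000 = 0.495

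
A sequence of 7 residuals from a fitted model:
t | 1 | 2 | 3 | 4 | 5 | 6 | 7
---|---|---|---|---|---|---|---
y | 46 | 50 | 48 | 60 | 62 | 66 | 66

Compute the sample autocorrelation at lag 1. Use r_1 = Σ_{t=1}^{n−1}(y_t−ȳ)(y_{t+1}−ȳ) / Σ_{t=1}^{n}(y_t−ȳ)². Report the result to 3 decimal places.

Mean ȳ = (46 + 50 + 48 + 60 + 62 + 66 + 66)/7 = 56.8571
Deviations from mean: -10.8571, -6.8571, -8.8571, 3.1429, 5.1429, 9.1429, 9.1429
Numerator Σ_{t=1}^{6}(y_t−ȳ)(y_{t+1}−ȳ) = 254.1224
Denominator Σ(y_t−ȳ)² = 446.8571
r_1 = 254.1224 / 446.8571 = 0.569

0.569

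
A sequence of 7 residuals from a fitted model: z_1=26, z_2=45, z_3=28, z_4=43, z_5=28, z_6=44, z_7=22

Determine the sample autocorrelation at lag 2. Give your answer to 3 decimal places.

Mean z̄ = (26 + 45 + 28 + 43 + 28 + 44 + 22)/7 = 33.7143
Σ(z_t−z̄)(z_{t+2}−z̄) = (44.0816) + (104.7959) + (32.6531) + (95.5102) + (66.9388) = 343.9796
Denominator Σ(z_t−z̄)² = 581.4286
r_2 = 343.9796 / 581.4286 = 0.592

0.592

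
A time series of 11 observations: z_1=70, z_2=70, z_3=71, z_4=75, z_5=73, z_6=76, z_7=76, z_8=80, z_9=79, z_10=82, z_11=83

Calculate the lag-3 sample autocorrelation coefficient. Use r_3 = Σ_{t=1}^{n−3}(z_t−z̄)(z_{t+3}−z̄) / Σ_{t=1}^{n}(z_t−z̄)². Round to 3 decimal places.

Mean z̄ = (70 + 70 + 71 + 75 + 73 + 76 + 76 + 80 + 79 + 82 + 83)/11 = 75.9091
Numerator Σ_{t=1}^{8}(z_t−z̄)(z_{t+3}−z̄) = 39.9752
Denominator Σ(z_t−z̄)² = 216.9091
r_3 = 39.9752 / 216.9091 = 0.184

0.184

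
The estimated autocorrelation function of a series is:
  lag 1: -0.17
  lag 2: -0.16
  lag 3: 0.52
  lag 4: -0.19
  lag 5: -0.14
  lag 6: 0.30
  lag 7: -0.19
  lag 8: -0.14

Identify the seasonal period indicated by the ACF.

The largest autocorrelation is r_3 = 0.52, with a weaker echo at lag 6 (0.30); the remaining lags stay at or below -0.14.
The dominant spike at lag 3 indicates a seasonal period of 3.

3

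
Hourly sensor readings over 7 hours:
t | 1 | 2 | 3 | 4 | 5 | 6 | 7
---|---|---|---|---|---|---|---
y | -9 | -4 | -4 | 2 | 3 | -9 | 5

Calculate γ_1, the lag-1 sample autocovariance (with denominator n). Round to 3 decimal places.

-7.808

Mean ȳ = (-9 − 4 − 4 + 2 + 3 − 9 + 5)/7 = -2.2857
Deviations: -6.7143, -1.7143, -1.7143, 4.2857, 5.2857, -6.7143, 7.2857
Σ_{t=1}^{6}(y_t−ȳ)(y_{t+1}−ȳ) = -54.6531
γ_1 = -54.6531 / 7 = -7.808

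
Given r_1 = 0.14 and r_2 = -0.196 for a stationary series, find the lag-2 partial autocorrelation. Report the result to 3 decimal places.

φ_{22} = (r_2 − r_1²) / (1 − r_1²)
r_1² = (0.14)² = 0.0196
Numerator = -0.196 − 0.0196 = -0.2156; denominator = 1 − 0.0196 = 0.9804
φ_{22} = -0.2156 / 0.9804 = -0.220

-0.220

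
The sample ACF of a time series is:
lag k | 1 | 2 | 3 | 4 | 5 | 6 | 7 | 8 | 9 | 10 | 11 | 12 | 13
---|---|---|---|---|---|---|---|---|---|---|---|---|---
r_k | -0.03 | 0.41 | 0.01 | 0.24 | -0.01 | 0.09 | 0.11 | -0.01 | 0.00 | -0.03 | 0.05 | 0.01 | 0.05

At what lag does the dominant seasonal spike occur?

The largest autocorrelation is r_2 = 0.41, with a weaker echo at lag 4 (0.24); the remaining lags stay at or below 0.11.
The dominant spike at lag 2 indicates a seasonal period of 2.

2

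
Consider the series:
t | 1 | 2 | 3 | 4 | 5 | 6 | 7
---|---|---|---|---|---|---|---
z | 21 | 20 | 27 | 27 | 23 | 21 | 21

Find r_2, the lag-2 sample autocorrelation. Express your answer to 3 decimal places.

Mean z̄ = (21 + 20 + 27 + 27 + 23 + 21 + 21)/7 = 22.8571
Deviations from mean: -1.8571, -2.8571, 4.1429, 4.1429, 0.1429, -1.8571, -1.8571
Numerator Σ_{t=1}^{5}(z_t−z̄)(z_{t+2}−z̄) = -26.8980
Denominator Σ(z_t−z̄)² = 52.8571
r_2 = -26.8980 / 52.8571 = -0.509

-0.509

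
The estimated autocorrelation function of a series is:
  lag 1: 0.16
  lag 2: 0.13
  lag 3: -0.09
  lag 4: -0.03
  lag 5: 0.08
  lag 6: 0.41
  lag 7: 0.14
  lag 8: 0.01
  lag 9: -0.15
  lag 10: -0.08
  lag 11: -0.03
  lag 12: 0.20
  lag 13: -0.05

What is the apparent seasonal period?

The largest autocorrelation is r_6 = 0.41, with a weaker echo at lag 12 (0.20); the remaining lags stay at or below 0.16.
The dominant spike at lag 6 indicates a seasonal period of 6.

6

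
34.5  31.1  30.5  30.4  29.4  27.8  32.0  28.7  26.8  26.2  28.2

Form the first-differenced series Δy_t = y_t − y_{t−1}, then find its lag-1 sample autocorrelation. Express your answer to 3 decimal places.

-0.293

First differences Δy: -3.4, -0.6, -0.1, -1.0, -1.6, 4.2, -3.3, -1.9, -0.6, 2.0
Mean of differences = -0.6300
Numerator Σ(Δy_t−Δȳ)(Δy_{t+1}−Δȳ) = -14.0539
Denominator Σ(Δy_t−Δȳ)² = 48.0210
r_1(Δy) = -14.0539 / 48.0210 = -0.293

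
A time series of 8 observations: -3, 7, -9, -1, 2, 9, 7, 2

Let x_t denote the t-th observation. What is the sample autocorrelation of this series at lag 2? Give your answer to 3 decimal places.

0.068

Mean x̄ = (-3 + 7 − 9 − 1 + 2 + 9 + 7 + 2)/8 = 1.7500
Σ(x_t−x̄)(x_{t+2}−x̄) = (51.0625) + (-14.4375) + (-2.6875) + (-19.9375) + (1.3125) + (1.8125) = 17.1250
Denominator Σ(x_t−x̄)² = 253.5000
r_2 = 17.1250 / 253.5000 = 0.068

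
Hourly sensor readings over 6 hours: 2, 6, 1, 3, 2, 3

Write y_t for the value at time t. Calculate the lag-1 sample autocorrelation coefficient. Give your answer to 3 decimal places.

-0.609

Mean ȳ = (2 + 6 + 1 + 3 + 2 + 3)/6 = 2.8333
Numerator Σ_{t=1}^{5}(y_t−ȳ)(y_{t+1}−ȳ) = -9.0278
Denominator Σ(y_t−ȳ)² = 14.8333
r_1 = -9.0278 / 14.8333 = -0.609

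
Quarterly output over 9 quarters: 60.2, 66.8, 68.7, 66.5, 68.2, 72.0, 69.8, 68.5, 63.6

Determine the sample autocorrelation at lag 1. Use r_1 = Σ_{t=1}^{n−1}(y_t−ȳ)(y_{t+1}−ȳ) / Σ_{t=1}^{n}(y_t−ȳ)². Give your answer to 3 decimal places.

0.175

Mean ȳ = (60.2 + 66.8 + 68.7 + 66.5 + 68.2 + 72.0 + 69.8 + 68.5 + 63.6)/9 = 67.1444
Numerator Σ_{t=1}^{8}(y_t−ȳ)(y_{t+1}−ȳ) = 16.9880
Denominator Σ(y_t−ȳ)² = 97.3222
r_1 = 16.9880 / 97.3222 = 0.175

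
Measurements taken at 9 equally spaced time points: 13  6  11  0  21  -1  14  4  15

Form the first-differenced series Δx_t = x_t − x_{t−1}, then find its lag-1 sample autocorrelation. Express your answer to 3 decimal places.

-0.877

First differences Δx: -7, 5, -11, 21, -22, 15, -10, 11
Mean of differences = 0.2500
Numerator Σ(Δx_t−Δx̄)(Δx_{t+1}−Δx̄) = -1372.5625
Denominator Σ(Δx_t−Δx̄)² = 1565.5000
r_1(Δx) = -1372.5625 / 1565.5000 = -0.877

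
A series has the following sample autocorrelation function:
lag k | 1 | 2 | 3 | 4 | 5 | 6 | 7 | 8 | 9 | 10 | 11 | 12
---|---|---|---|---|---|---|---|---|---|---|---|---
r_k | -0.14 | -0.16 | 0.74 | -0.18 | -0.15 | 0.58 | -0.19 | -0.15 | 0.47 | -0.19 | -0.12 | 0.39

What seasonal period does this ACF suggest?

3

The largest autocorrelation is r_3 = 0.74, with weaker echoes at lags 6 (0.58), 9 (0.47) and 12 (0.39); the remaining lags stay at or below -0.12.
The dominant spike at lag 3 indicates a seasonal period of 3.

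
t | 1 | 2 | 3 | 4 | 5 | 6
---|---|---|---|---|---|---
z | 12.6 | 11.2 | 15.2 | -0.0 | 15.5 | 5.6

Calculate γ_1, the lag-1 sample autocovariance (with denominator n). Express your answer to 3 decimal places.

Mean z̄ = (12.6 + 11.2 + 15.2 − 0.0 + 15.5 + 5.6)/6 = 10.0167
Σ_{t=1}^{5}(z_t−z̄)(z_{t+1}−z̄) = -121.8719
γ_1 = -121.8719 / 6 = -20.312

-20.312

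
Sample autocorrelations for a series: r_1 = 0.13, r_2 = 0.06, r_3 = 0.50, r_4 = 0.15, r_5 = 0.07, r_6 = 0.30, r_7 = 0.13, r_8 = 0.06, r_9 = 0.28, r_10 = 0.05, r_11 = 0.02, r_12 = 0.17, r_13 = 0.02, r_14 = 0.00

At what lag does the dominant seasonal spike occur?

3

The largest autocorrelation is r_3 = 0.50, with weaker echoes at lags 6 (0.30), 9 (0.28) and 12 (0.17); the remaining lags stay at or below 0.15.
The dominant spike at lag 3 indicates a seasonal period of 3.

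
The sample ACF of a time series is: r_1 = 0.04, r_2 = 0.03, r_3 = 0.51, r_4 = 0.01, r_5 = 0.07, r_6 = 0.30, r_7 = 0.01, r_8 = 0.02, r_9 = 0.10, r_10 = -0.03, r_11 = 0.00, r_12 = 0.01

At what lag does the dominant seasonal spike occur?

3

The largest autocorrelation is r_3 = 0.51, with a weaker echo at lag 6 (0.30); the remaining lags stay at or below 0.10.
The dominant spike at lag 3 indicates a seasonal period of 3.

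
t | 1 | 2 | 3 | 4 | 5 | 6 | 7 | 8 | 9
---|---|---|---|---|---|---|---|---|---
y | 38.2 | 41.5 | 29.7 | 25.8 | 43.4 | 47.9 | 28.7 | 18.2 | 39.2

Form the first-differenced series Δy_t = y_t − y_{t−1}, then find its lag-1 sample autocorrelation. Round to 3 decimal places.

First differences Δy: 3.3, -11.8, -3.9, 17.6, 4.5, -19.2, -10.5, 21.0
Mean of differences = 0.1250
Numerator Σ(Δy_t−Δȳ)(Δy_{t+1}−Δȳ) = -84.7631
Denominator Σ(Δy_t−Δȳ)² = 1415.1150
r_1(Δy) = -84.7631 / 1415.1150 = -0.060

-0.060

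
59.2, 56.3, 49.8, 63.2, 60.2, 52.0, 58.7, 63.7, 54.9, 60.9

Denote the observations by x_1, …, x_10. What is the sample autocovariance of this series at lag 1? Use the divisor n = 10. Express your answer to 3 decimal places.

-5.995

Mean x̄ = (59.2 + 56.3 + 49.8 + 63.2 + 60.2 + 52.0 + 58.7 + 63.7 + 54.9 + 60.9)/10 = 57.8900
Σ_{t=1}^{9}(x_t−x̄)(x_{t+1}−x̄) = -59.9541
γ_1 = -59.9541 / 10 = -5.995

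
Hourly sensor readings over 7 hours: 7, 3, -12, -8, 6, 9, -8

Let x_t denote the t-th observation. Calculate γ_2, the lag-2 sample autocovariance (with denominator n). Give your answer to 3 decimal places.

-43.767

Mean x̄ = (7 + 3 − 12 − 8 + 6 + 9 − 8)/7 = -0.4286
Deviations: 7.4286, 3.4286, -11.5714, -7.5714, 6.4286, 9.4286, -7.5714
Σ_{t=1}^{5}(x_t−x̄)(x_{t+2}−x̄) = -306.3673
γ_2 = -306.3673 / 7 = -43.767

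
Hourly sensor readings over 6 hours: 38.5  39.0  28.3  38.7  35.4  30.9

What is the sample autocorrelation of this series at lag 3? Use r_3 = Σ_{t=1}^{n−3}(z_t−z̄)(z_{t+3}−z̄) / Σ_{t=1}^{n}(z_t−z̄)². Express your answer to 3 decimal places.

Mean z̄ = (38.5 + 39.0 + 28.3 + 38.7 + 35.4 + 30.9)/6 = 35.1333
Deviations from mean: 3.3667, 3.8667, -6.8333, 3.5667, 0.2667, -4.2333
Σ(z_t−z̄)(z_{t+3}−z̄) = (12.0078) + (1.0311) + (28.9278) = 41.9667
Denominator Σ(z_t−z̄)² = 103.6933
r_3 = 41.9667 / 103.6933 = 0.405

0.405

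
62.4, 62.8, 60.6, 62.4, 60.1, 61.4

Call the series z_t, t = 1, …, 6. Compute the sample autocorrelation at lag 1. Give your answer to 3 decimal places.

Mean z̄ = (62.4 + 62.8 + 60.6 + 62.4 + 60.1 + 61.4)/6 = 61.6167
Deviations from mean: 0.7833, 1.1833, -1.0167, 0.7833, -1.5167, -0.2167
Σ(z_t−z̄)(z_{t+1}−z̄) = (0.9269) + (-1.2031) + (-0.7964) + (-1.1881) + (0.3286) = -1.9319
Denominator Σ(z_t−z̄)² = 6.0083
r_1 = -1.9319 / 6.0083 = -0.322

-0.322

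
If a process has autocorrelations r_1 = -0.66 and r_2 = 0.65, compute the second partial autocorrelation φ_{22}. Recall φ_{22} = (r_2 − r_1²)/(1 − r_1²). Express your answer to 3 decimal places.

0.380

φ_{22} = (r_2 − r_1²) / (1 − r_1²)
r_1² = (-0.66)² = 0.4356
Numerator = 0.65 − 0.4356 = 0.2144; denominator = 1 − 0.4356 = 0.5644
φ_{22} = 0.2144 / 0.5644 = 0.380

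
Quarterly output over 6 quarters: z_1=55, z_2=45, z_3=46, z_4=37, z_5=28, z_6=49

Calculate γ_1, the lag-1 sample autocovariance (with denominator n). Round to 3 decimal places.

Mean z̄ = (55 + 45 + 46 + 37 + 28 + 49)/6 = 43.3333
Σ_{t=1}^{5}(z_t−z̄)(z_{t+1}−z̄) = 17.2222
γ_1 = 17.2222 / 6 = 2.870

2.870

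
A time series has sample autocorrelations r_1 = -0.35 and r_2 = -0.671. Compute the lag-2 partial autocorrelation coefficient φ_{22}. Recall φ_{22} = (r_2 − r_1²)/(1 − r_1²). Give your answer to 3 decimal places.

φ_{22} = (r_2 − r_1²) / (1 − r_1²)
r_1² = (-0.35)² = 0.1225
Numerator = -0.671 − 0.1225 = -0.7935; denominator = 1 − 0.1225 = 0.8775
φ_{22} = -0.7935 / 0.8775 = -0.904

-0.904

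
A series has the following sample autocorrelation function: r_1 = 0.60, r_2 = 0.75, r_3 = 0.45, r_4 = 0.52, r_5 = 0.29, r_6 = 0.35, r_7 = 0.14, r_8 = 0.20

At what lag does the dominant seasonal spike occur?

2

The largest autocorrelation is r_2 = 0.75; the remaining lags stay at or below 0.60.
The dominant spike at lag 2 indicates a seasonal period of 2.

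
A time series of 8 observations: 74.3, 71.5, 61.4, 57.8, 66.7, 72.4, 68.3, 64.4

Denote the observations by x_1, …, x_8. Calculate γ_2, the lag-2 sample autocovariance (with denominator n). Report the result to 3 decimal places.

Mean x̄ = (74.3 + 71.5 + 61.4 + 57.8 + 66.7 + 72.4 + 68.3 + 64.4)/8 = 67.1000
Σ_{t=1}^{6}(x_t−x̄)(x_{t+2}−x̄) = -143.7600
γ_2 = -143.7600 / 8 = -17.970

-17.970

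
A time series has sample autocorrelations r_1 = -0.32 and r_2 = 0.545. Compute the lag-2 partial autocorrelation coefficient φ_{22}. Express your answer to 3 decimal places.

0.493

φ_{22} = (r_2 − r_1²) / (1 − r_1²)
r_1² = (-0.32)² = 0.1024
Numerator = 0.545 − 0.1024 = 0.4426; denominator = 1 − 0.1024 = 0.8976
φ_{22} = 0.4426 / 0.8976 = 0.493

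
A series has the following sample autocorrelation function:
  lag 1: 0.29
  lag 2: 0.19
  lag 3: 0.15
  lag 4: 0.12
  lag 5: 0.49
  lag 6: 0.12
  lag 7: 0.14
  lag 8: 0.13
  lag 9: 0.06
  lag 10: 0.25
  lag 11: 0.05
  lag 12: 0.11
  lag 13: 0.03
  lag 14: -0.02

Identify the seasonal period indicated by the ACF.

5

The largest autocorrelation is r_5 = 0.49; the remaining lags stay at or below 0.29. The elevated value at lag 1 (0.29), dropping to 0.19 at lag 2, reflects decaying short-term dependence rather than seasonality.
The dominant spike at lag 5 indicates a seasonal period of 5.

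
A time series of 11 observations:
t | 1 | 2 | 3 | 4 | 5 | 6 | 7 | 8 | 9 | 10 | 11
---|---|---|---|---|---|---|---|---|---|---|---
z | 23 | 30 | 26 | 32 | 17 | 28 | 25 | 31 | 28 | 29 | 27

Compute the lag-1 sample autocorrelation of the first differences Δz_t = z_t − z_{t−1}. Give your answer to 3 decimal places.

-0.755

First differences Δz: 7, -4, 6, -15, 11, -3, 6, -3, 1, -2
Mean of differences = 0.4000
Numerator Σ(Δz_t−Δz̄)(Δz_{t+1}−Δz̄) = -380.7600
Denominator Σ(Δz_t−Δz̄)² = 504.4000
r_1(Δz) = -380.7600 / 504.4000 = -0.755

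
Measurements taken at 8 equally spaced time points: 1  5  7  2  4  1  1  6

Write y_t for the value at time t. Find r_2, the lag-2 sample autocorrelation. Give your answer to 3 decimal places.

Mean ȳ = (1 + 5 + 7 + 2 + 4 + 1 + 1 + 6)/8 = 3.3750
Deviations from mean: -2.3750, 1.6250, 3.6250, -1.3750, 0.6250, -2.3750, -2.3750, 2.6250
Σ(y_t−ȳ)(y_{t+2}−ȳ) = (-8.6094) + (-2.2344) + (2.2656) + (3.2656) + (-1.4844) + (-6.2344) = -13.0313
Denominator Σ(y_t−ȳ)² = 41.8750
r_2 = -13.0313 / 41.8750 = -0.311

-0.311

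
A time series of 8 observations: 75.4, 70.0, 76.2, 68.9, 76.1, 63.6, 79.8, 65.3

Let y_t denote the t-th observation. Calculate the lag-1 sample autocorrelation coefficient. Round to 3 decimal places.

-0.818

Mean ȳ = (75.4 + 70.0 + 76.2 + 68.9 + 76.1 + 63.6 + 79.8 + 65.3)/8 = 71.9125
Σ(y_t−ȳ)(y_{t+1}−ȳ) = (-6.6698) + (-8.1998) + (-12.9161) + (-12.6148) + (-34.8086) + (-65.5648) + (-52.1561) = -192.9302
Denominator Σ(y_t−ȳ)² = 235.8488
r_1 = -192.9302 / 235.8488 = -0.818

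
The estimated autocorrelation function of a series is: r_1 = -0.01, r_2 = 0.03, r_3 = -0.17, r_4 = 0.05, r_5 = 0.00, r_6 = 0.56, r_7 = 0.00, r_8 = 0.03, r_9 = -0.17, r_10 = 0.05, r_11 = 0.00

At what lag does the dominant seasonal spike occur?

6

The largest autocorrelation is r_6 = 0.56; the remaining lags stay at or below 0.05.
The dominant spike at lag 6 indicates a seasonal period of 6.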